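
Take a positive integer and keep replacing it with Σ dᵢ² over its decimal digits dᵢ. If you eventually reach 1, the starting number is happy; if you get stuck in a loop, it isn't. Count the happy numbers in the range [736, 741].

736: 736 → 94 → 97 → 130 → 10 → 1  — happy
737: 737 → 107 → 50 → 25 → 29 → 85 → 89 → 145 → 42 → 20 → 4 → 16 → 37 → 58 → 89  — not happy
738: 738 → 122 → 9 → 81 → 65 → 61 → 37 → 58 → 89 → 145 → 42 → 20 → 4 → 16 → 37  — not happy
739: 739 → 139 → 91 → 82 → 68 → 100 → 1  — happy
740: 740 → 65 → 61 → 37 → 58 → 89 → 145 → 42 → 20 → 4 → 16 → 37  — not happy
741: 741 → 66 → 72 → 53 → 34 → 25 → 29 → 85 → 89 → 145 → 42 → 20 → 4 → 16 → 37 → 58 → 89  — not happy
happy: 736, 739

2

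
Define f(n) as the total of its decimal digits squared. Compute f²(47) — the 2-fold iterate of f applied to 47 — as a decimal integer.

47 → 4² + 7² = 65
65 → 6² + 5² = 61

61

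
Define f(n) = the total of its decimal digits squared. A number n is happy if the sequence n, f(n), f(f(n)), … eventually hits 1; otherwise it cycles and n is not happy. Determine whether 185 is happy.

not happy

185 → 1² + 8² + 5² = 1 + 64 + 25 = 90
90 → 9² + 0² = 81 + 0 = 81
81 → 8² + 1² = 64 + 1 = 65
65 → 6² + 5² = 36 + 25 = 61
61 → 6² + 1² = 36 + 1 = 37
37 → 3² + 7² = 9 + 49 = 58
58 → 5² + 8² = 25 + 64 = 89
89 → 8² + 9² = 64 + 81 = 145
145 → 1² + 4² + 5² = 1 + 16 + 25 = 42
42 → 4² + 2² = 16 + 4 = 20
20 → 2² + 0² = 4 + 0 = 4
4 → 4² = 16
16 → 1² + 6² = 1 + 36 = 37  — 37 already seen; the sequence cycles without reaching 1.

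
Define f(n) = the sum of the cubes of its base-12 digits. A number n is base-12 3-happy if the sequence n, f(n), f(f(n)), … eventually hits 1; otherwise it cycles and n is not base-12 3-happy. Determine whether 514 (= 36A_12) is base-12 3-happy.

514 = (3,6,10)_12 → 3³ + 6³ + 10³ = 1243
1243 = (8,7,7)_12 → 8³ + 7³ + 7³ = 1198
1198 = (8,3,10)_12 → 8³ + 3³ + 10³ = 1539
1539 = (10,8,3)_12 → 10³ + 8³ + 3³ = 1539  — 1539 already seen; the sequence cycles without reaching 1.

not base-12 3-happy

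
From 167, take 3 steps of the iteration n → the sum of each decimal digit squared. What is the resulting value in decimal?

167 → 1² + 6² + 7² = 86
86 → 8² + 6² = 100
100 → 1² + 0² + 0² = 1

1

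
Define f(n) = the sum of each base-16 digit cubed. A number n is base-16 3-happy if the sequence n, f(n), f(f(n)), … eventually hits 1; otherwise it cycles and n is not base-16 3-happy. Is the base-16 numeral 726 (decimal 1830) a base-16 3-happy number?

1830 = (7,2,6)_16 → 567
567 = (2,3,7)_16 → 378
378 = (1,7,10)_16 → 1344
1344 = (5,4,0)_16 → 189
189 = (11,13)_16 → 3528
3528 = (13,12,8)_16 → 4437
4437 = (1,1,5,5)_16 → 252
252 = (15,12)_16 → 5103
5103 = (1,3,14,15)_16 → 6147
6147 = (1,8,0,3)_16 → 540
540 = (2,1,12)_16 → 1737
1737 = (6,12,9)_16 → 2673
2673 = (10,7,1)_16 → 1344  — 1344 already seen; the sequence cycles without reaching 1.

not base-16 3-happy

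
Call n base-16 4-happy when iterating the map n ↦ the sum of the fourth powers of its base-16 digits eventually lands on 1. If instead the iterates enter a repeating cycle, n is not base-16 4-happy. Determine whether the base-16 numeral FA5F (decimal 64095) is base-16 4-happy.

64095 = (15,10,5,15)_16 → 15⁴ + 10⁴ + 5⁴ + 15⁴ = 50625 + 10000 + 625 + 50625 = 111875
111875 = (1,11,5,0,3)_16 → 1⁴ + 11⁴ + 5⁴ + 0⁴ + 3⁴ = 1 + 14641 + 625 + 0 + 81 = 15348
15348 = (3,11,15,4)_16 → 3⁴ + 11⁴ + 15⁴ + 4⁴ = 81 + 14641 + 50625 + 256 = 65603
65603 = (1,0,0,4,3)_16 → 1⁴ + 0⁴ + 0⁴ + 4⁴ + 3⁴ = 1 + 0 + 0 + 256 + 81 = 338
338 = (1,5,2)_16 → 1⁴ + 5⁴ + 2⁴ = 1 + 625 + 16 = 642
642 = (2,8,2)_16 → 2⁴ + 8⁴ + 2⁴ = 16 + 4096 + 16 = 4128
4128 = (1,0,2,0)_16 → 1⁴ + 0⁴ + 2⁴ + 0⁴ = 1 + 0 + 16 + 0 = 17
17 = (1,1)_16 → 1⁴ + 1⁴ = 1 + 1 = 2
2 = (2)_16 → 2⁴ = 16
16 = (1,0)_16 → 1⁴ + 0⁴ = 1 + 0 = 1  — reached 1.

base-16 4-happy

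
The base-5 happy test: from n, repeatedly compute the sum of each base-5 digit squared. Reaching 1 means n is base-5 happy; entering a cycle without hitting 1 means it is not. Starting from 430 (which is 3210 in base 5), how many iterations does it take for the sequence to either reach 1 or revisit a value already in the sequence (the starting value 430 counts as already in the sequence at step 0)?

430 = (3,2,1,0)_5 → 3² + 2² + 1² + 0² = 9 + 4 + 1 + 0 = 14
14 = (2,4)_5 → 2² + 4² = 4 + 16 = 20
20 = (4,0)_5 → 4² + 0² = 16 + 0 = 16
16 = (3,1)_5 → 3² + 1² = 9 + 1 = 10
10 = (2,0)_5 → 2² + 0² = 4 + 0 = 4
4 = (4)_5 → 4² = 16  — 16 repeats.
That took 6 steps.

6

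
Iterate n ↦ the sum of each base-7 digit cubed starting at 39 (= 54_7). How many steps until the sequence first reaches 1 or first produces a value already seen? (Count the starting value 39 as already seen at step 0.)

7

39 = (5,4)_7 → 5³ + 4³ = 189
189 = (3,6,0)_7 → 3³ + 6³ + 0³ = 243
243 = (4,6,5)_7 → 4³ + 6³ + 5³ = 405
405 = (1,1,1,6)_7 → 1³ + 1³ + 1³ + 6³ = 219
219 = (4,3,2)_7 → 4³ + 3³ + 2³ = 99
99 = (2,0,1)_7 → 2³ + 0³ + 1³ = 9
9 = (1,2)_7 → 1³ + 2³ = 9  — 9 repeats.
That took 7 steps.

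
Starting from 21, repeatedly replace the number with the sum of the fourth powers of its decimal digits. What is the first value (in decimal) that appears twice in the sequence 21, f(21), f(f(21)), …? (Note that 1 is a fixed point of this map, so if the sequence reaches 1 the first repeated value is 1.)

8208

21 → 2⁴ + 1⁴ = 16 + 1 = 17
17 → 1⁴ + 7⁴ = 1 + 2401 = 2402
2402 → 2⁴ + 4⁴ + 0⁴ + 2⁴ = 16 + 256 + 0 + 16 = 288
288 → 2⁴ + 8⁴ + 8⁴ = 16 + 4096 + 4096 = 8208
8208 → 8⁴ + 2⁴ + 0⁴ + 8⁴ = 4096 + 16 + 0 + 4096 = 8208  — 8208 already appeared earlier.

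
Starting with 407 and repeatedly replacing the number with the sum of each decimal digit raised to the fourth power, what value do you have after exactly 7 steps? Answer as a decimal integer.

13139

407 → 4⁴ + 0⁴ + 7⁴ = 256 + 0 + 2401 = 2657
2657 → 2⁴ + 6⁴ + 5⁴ + 7⁴ = 16 + 1296 + 625 + 2401 = 4338
4338 → 4⁴ + 3⁴ + 3⁴ + 8⁴ = 256 + 81 + 81 + 4096 = 4514
4514 → 4⁴ + 5⁴ + 1⁴ + 4⁴ = 256 + 625 + 1 + 256 = 1138
1138 → 1⁴ + 1⁴ + 3⁴ + 8⁴ = 1 + 1 + 81 + 4096 = 4179
4179 → 4⁴ + 1⁴ + 7⁴ + 9⁴ = 256 + 1 + 2401 + 6561 = 9219
9219 → 9⁴ + 2⁴ + 1⁴ + 9⁴ = 6561 + 16 + 1 + 6561 = 13139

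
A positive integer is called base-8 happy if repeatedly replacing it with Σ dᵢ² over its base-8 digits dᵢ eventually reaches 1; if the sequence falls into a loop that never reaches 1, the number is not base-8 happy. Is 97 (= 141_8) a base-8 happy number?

base-8 happy

97 = (1,4,1)_8 → 1² + 4² + 1² = 1 + 16 + 1 = 18
18 = (2,2)_8 → 2² + 2² = 4 + 4 = 8
8 = (1,0)_8 → 1² + 0² = 1 + 0 = 1  — reached 1.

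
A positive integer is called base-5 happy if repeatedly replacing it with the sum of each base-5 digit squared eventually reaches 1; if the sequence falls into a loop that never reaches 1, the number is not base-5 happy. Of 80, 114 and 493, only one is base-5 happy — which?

493

80: 80 → 10 → 4 → 16 → 10  — repeats 10 (not base-5 happy)
114: 114 → 36 → 6 → 2 → 4 → 16 → 10 → 4  — repeats 4 (not base-5 happy)
493: 493 → 43 → 19 → 25 → 1  — reaches 1 (base-5 happy)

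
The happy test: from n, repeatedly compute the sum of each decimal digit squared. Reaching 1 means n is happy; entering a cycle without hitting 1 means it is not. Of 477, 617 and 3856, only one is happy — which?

617

477: 477 → 114 → 18 → 65 → 61 → 37 → 58 → 89 → 145 → 42 → 20 → 4 → 16 → 37  — repeats 37 (not happy)
617: 617 → 86 → 100 → 1  — reaches 1 (happy)
3856: 3856 → 134 → 26 → 40 → 16 → 37 → 58 → 89 → 145 → 42 → 20 → 4 → 16  — repeats 16 (not happy)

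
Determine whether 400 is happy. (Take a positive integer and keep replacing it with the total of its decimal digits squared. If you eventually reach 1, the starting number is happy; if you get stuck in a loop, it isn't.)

not happy

400 → 4² + 0² + 0² = 16
16 → 1² + 6² = 37
37 → 3² + 7² = 58
58 → 5² + 8² = 89
89 → 8² + 9² = 145
145 → 1² + 4² + 5² = 42
42 → 4² + 2² = 20
20 → 2² + 0² = 4
4 → 4² = 16  — 16 already seen; the sequence cycles without reaching 1.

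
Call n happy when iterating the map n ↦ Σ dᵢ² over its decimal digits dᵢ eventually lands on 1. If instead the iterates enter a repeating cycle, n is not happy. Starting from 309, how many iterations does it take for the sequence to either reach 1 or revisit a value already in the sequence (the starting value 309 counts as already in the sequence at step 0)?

309 → 3² + 0² + 9² = 90
90 → 9² + 0² = 81
81 → 8² + 1² = 65
65 → 6² + 5² = 61
61 → 6² + 1² = 37
37 → 3² + 7² = 58
58 → 5² + 8² = 89
89 → 8² + 9² = 145
145 → 1² + 4² + 5² = 42
42 → 4² + 2² = 20
20 → 2² + 0² = 4
4 → 4² = 16
16 → 1² + 6² = 37  — 37 repeats.
That took 13 steps.

13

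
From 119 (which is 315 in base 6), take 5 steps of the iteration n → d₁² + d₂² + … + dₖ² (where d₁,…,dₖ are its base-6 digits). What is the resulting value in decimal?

17

119 = (3,1,5)_6 → 3² + 1² + 5² = 35
35 = (5,5)_6 → 5² + 5² = 50
50 = (1,2,2)_6 → 1² + 2² + 2² = 9
9 = (1,3)_6 → 1² + 3² = 10
10 = (1,4)_6 → 1² + 4² = 17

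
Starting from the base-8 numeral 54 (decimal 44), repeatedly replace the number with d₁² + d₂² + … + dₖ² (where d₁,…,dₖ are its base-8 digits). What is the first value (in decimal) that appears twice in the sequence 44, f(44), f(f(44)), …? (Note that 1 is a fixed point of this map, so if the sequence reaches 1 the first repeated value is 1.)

44 = (5,4)_8 → 5² + 4² = 25 + 16 = 41
41 = (5,1)_8 → 5² + 1² = 25 + 1 = 26
26 = (3,2)_8 → 3² + 2² = 9 + 4 = 13
13 = (1,5)_8 → 1² + 5² = 1 + 25 = 26  — 26 already appeared earlier.

26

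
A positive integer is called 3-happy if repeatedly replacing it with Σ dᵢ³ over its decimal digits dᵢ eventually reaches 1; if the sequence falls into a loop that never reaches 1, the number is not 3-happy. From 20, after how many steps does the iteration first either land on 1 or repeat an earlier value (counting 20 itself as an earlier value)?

8

20 → 2³ + 0³ = 8 + 0 = 8
8 → 8³ = 512
512 → 5³ + 1³ + 2³ = 125 + 1 + 8 = 134
134 → 1³ + 3³ + 4³ = 1 + 27 + 64 = 92
92 → 9³ + 2³ = 729 + 8 = 737
737 → 7³ + 3³ + 7³ = 343 + 27 + 343 = 713
713 → 7³ + 1³ + 3³ = 343 + 1 + 27 = 371
371 → 3³ + 7³ + 1³ = 27 + 343 + 1 = 371  — 371 repeats.
That took 8 steps.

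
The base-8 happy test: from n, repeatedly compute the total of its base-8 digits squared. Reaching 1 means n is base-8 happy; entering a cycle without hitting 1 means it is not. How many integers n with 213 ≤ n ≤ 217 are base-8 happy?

213: 213 → 38 → 52 → 52  (repeats 52)
214: 214 → 49 → 37 → 41 → 26 → 13 → 26  (repeats 26)
215: 215 → 62 → 85 → 30 → 45 → 50 → 40 → 25 → 10 → 5 → 25  (repeats 25)
216: 216 → 18 → 8 → 1  (reaches 1)
217: 217 → 19 → 13 → 26 → 13  (repeats 13)
base-8 happy: 216

1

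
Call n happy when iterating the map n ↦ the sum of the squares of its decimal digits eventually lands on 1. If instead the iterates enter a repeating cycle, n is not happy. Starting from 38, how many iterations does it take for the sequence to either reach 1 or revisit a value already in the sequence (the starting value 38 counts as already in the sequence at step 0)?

38 → 3² + 8² = 73
73 → 7² + 3² = 58
58 → 5² + 8² = 89
89 → 8² + 9² = 145
145 → 1² + 4² + 5² = 42
42 → 4² + 2² = 20
20 → 2² + 0² = 4
4 → 4² = 16
16 → 1² + 6² = 37
37 → 3² + 7² = 58  — 58 repeats.
That took 10 steps.

10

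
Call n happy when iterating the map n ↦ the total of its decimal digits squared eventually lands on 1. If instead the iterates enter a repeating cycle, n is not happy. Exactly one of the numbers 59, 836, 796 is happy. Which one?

59: 59 → 106 → 37 → 58 → 89 → 145 → 42 → 20 → 4 → 16 → 37  — repeats 37 (not happy)
836: 836 → 109 → 82 → 68 → 100 → 1  — reaches 1 (happy)
796: 796 → 166 → 73 → 58 → 89 → 145 → 42 → 20 → 4 → 16 → 37 → 58  — repeats 58 (not happy)

836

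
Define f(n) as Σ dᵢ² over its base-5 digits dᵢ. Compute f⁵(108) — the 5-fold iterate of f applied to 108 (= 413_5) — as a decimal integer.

10

108 = (4,1,3)_5 → 26
26 = (1,0,1)_5 → 2
2 = (2)_5 → 4
4 = (4)_5 → 16
16 = (3,1)_5 → 10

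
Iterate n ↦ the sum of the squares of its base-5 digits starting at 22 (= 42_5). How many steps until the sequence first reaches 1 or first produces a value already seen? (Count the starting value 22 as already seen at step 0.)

22 = (4,2)_5 → 4² + 2² = 16 + 4 = 20
20 = (4,0)_5 → 4² + 0² = 16 + 0 = 16
16 = (3,1)_5 → 3² + 1² = 9 + 1 = 10
10 = (2,0)_5 → 2² + 0² = 4 + 0 = 4
4 = (4)_5 → 4² = 16  — 16 repeats.
That took 5 steps.

5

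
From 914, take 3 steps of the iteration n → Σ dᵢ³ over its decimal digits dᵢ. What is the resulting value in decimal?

245

914 → 9³ + 1³ + 4³ = 794
794 → 7³ + 9³ + 4³ = 1136
1136 → 1³ + 1³ + 3³ + 6³ = 245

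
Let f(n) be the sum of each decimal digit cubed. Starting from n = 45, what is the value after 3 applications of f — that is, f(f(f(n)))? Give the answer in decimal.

45 → 4³ + 5³ = 189
189 → 1³ + 8³ + 9³ = 1242
1242 → 1³ + 2³ + 4³ + 2³ = 81

81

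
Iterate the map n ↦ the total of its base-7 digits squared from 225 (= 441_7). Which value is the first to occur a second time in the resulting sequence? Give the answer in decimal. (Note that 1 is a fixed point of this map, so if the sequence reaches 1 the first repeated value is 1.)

45

225 = (4,4,1)_7 → 33
33 = (4,5)_7 → 41
41 = (5,6)_7 → 61
61 = (1,1,5)_7 → 27
27 = (3,6)_7 → 45
45 = (6,3)_7 → 45  — 45 already appeared earlier.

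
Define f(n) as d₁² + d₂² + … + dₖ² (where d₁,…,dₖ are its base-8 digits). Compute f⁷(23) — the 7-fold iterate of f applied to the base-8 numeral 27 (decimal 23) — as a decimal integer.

16

23 = (2,7)_8 → 2² + 7² = 4 + 49 = 53
53 = (6,5)_8 → 6² + 5² = 36 + 25 = 61
61 = (7,5)_8 → 7² + 5² = 49 + 25 = 74
74 = (1,1,2)_8 → 1² + 1² + 2² = 1 + 1 + 4 = 6
6 = (6)_8 → 6² = 36
36 = (4,4)_8 → 4² + 4² = 16 + 16 = 32
32 = (4,0)_8 → 4² + 0² = 16 + 0 = 16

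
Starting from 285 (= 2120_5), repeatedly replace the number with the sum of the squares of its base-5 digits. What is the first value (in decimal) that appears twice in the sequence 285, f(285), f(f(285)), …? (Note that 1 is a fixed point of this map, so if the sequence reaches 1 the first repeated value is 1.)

13

285 = (2,1,2,0)_5 → 2² + 1² + 2² + 0² = 4 + 1 + 4 + 0 = 9
9 = (1,4)_5 → 1² + 4² = 1 + 16 = 17
17 = (3,2)_5 → 3² + 2² = 9 + 4 = 13
13 = (2,3)_5 → 2² + 3² = 4 + 9 = 13  — 13 already appeared earlier.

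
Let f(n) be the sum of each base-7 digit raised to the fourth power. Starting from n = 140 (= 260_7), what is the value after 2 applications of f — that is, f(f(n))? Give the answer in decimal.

140 = (2,6,0)_7 → 1312
1312 = (3,5,5,3)_7 → 1412

1412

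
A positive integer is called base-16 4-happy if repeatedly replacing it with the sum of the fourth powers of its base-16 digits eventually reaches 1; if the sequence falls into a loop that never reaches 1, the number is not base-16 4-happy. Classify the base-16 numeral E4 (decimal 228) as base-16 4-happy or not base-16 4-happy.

base-16 4-happy

228 = (14,4)_16 → 14⁴ + 4⁴ = 38672
38672 = (9,7,1,0)_16 → 9⁴ + 7⁴ + 1⁴ + 0⁴ = 8963
8963 = (2,3,0,3)_16 → 2⁴ + 3⁴ + 0⁴ + 3⁴ = 178
178 = (11,2)_16 → 11⁴ + 2⁴ = 14657
14657 = (3,9,4,1)_16 → 3⁴ + 9⁴ + 4⁴ + 1⁴ = 6899
6899 = (1,10,15,3)_16 → 1⁴ + 10⁴ + 15⁴ + 3⁴ = 60707
60707 = (14,13,2,3)_16 → 14⁴ + 13⁴ + 2⁴ + 3⁴ = 67074
67074 = (1,0,6,0,2)_16 → 1⁴ + 0⁴ + 6⁴ + 0⁴ + 2⁴ = 1313
1313 = (5,2,1)_16 → 5⁴ + 2⁴ + 1⁴ = 642
642 = (2,8,2)_16 → 2⁴ + 8⁴ + 2⁴ = 4128
4128 = (1,0,2,0)_16 → 1⁴ + 0⁴ + 2⁴ + 0⁴ = 17
17 = (1,1)_16 → 1⁴ + 1⁴ = 2
2 = (2)_16 → 2⁴ = 16
16 = (1,0)_16 → 1⁴ + 0⁴ = 1  — reached 1.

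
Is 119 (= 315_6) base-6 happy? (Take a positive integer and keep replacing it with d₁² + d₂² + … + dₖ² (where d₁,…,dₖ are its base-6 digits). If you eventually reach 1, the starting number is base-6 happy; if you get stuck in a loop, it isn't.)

not base-6 happy

119 = (3,1,5)_6 → 3² + 1² + 5² = 35
35 = (5,5)_6 → 5² + 5² = 50
50 = (1,2,2)_6 → 1² + 2² + 2² = 9
9 = (1,3)_6 → 1² + 3² = 10
10 = (1,4)_6 → 1² + 4² = 17
17 = (2,5)_6 → 2² + 5² = 29
29 = (4,5)_6 → 4² + 5² = 41
41 = (1,0,5)_6 → 1² + 0² + 5² = 26
26 = (4,2)_6 → 4² + 2² = 20
20 = (3,2)_6 → 3² + 2² = 13
13 = (2,1)_6 → 2² + 1² = 5
5 = (5)_6 → 5² = 25
25 = (4,1)_6 → 4² + 1² = 17  — 17 already seen; the sequence cycles without reaching 1.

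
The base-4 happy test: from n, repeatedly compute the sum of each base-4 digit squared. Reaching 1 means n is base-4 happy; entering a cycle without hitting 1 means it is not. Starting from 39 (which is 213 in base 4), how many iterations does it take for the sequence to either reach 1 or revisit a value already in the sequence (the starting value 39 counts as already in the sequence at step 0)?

6

39 = (2,1,3)_4 → 14
14 = (3,2)_4 → 13
13 = (3,1)_4 → 10
10 = (2,2)_4 → 8
8 = (2,0)_4 → 4
4 = (1,0)_4 → 1  — reached 1.
That took 6 steps.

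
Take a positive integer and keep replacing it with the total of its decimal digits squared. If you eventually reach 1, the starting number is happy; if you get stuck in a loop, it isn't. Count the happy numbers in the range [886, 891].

1

886: 886 → 164 → 53 → 34 → 25 → 29 → 85 → 89 → 145 → 42 → 20 → 4 → 16 → 37 → 58 → 89  — not happy
887: 887 → 177 → 99 → 162 → 41 → 17 → 50 → 25 → 29 → 85 → 89 → 145 → 42 → 20 → 4 → 16 → 37 → 58 → 89  — not happy
888: 888 → 192 → 86 → 100 → 1  — happy
889: 889 → 209 → 85 → 89 → 145 → 42 → 20 → 4 → 16 → 37 → 58 → 89  — not happy
890: 890 → 145 → 42 → 20 → 4 → 16 → 37 → 58 → 89 → 145  — not happy
891: 891 → 146 → 53 → 34 → 25 → 29 → 85 → 89 → 145 → 42 → 20 → 4 → 16 → 37 → 58 → 89  — not happy
happy: 888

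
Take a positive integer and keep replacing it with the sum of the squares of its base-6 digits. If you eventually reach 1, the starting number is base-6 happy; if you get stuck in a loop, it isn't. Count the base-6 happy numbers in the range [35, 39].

35: 35 → 50 → 9 → 10 → 17 → 29 → 41 → 26 → 20 → 13 → 5 → 25 → 17  — not base-6 happy
36: 36 → 1  — base-6 happy
37: 37 → 2 → 4 → 16 → 20 → 13 → 5 → 25 → 17 → 29 → 41 → 26 → 20  — not base-6 happy
38: 38 → 5 → 25 → 17 → 29 → 41 → 26 → 20 → 13 → 5  — not base-6 happy
39: 39 → 10 → 17 → 29 → 41 → 26 → 20 → 13 → 5 → 25 → 17  — not base-6 happy
base-6 happy: 36

1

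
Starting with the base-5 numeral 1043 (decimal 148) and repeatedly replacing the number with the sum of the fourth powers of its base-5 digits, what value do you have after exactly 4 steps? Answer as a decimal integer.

148 = (1,0,4,3)_5 → 1⁴ + 0⁴ + 4⁴ + 3⁴ = 338
338 = (2,3,2,3)_5 → 2⁴ + 3⁴ + 2⁴ + 3⁴ = 194
194 = (1,2,3,4)_5 → 1⁴ + 2⁴ + 3⁴ + 4⁴ = 354
354 = (2,4,0,4)_5 → 2⁴ + 4⁴ + 0⁴ + 4⁴ = 528

528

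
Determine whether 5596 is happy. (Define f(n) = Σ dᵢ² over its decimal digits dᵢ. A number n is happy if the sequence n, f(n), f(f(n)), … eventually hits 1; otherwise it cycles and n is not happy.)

happy

5596 → 5² + 5² + 9² + 6² = 25 + 25 + 81 + 36 = 167
167 → 1² + 6² + 7² = 1 + 36 + 49 = 86
86 → 8² + 6² = 64 + 36 = 100
100 → 1² + 0² + 0² = 1 + 0 + 0 = 1  — reached 1.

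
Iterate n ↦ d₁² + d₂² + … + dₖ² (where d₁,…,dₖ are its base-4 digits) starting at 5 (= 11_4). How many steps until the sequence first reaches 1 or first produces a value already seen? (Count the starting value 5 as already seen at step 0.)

3

5 = (1,1)_4 → 2
2 = (2)_4 → 4
4 = (1,0)_4 → 1  — reached 1.
That took 3 steps.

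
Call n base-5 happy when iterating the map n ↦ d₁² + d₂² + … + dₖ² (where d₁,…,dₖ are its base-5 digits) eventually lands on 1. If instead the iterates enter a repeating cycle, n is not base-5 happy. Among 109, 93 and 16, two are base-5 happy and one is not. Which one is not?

16

109: 109 → 33 → 11 → 5 → 1  — reaches 1 (base-5 happy)
93: 93 → 27 → 5 → 1  — reaches 1 (base-5 happy)
16: 16 → 10 → 4 → 16  — repeats 16 (not base-5 happy)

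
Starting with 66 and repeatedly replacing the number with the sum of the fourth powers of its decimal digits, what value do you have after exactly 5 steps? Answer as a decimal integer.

66 → 6⁴ + 6⁴ = 2592
2592 → 2⁴ + 5⁴ + 9⁴ + 2⁴ = 7218
7218 → 7⁴ + 2⁴ + 1⁴ + 8⁴ = 6514
6514 → 6⁴ + 5⁴ + 1⁴ + 4⁴ = 2178
2178 → 2⁴ + 1⁴ + 7⁴ + 8⁴ = 6514

6514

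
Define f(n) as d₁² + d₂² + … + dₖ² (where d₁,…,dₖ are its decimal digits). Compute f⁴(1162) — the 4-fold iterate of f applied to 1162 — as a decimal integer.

1162 → 1² + 1² + 6² + 2² = 42
42 → 4² + 2² = 20
20 → 2² + 0² = 4
4 → 4² = 16

16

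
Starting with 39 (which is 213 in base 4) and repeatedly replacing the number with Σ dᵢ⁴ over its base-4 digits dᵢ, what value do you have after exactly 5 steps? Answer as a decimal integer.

16

39 = (2,1,3)_4 → 2⁴ + 1⁴ + 3⁴ = 16 + 1 + 81 = 98
98 = (1,2,0,2)_4 → 1⁴ + 2⁴ + 0⁴ + 2⁴ = 1 + 16 + 0 + 16 = 33
33 = (2,0,1)_4 → 2⁴ + 0⁴ + 1⁴ = 16 + 0 + 1 = 17
17 = (1,0,1)_4 → 1⁴ + 0⁴ + 1⁴ = 1 + 0 + 1 = 2
2 = (2)_4 → 2⁴ = 16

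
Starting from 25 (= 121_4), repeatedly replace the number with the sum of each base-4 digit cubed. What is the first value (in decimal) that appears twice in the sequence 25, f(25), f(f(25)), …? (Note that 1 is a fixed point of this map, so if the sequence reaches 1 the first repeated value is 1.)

1

25 = (1,2,1)_4 → 1³ + 2³ + 1³ = 10
10 = (2,2)_4 → 2³ + 2³ = 16
16 = (1,0,0)_4 → 1³ + 0³ + 0³ = 1  — reached the fixed point 1.
1 → 1, so 1 is the first repeated value.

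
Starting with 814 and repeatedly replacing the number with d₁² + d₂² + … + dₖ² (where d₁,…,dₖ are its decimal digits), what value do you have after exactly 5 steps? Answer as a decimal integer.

58

814 → 81
81 → 65
65 → 61
61 → 37
37 → 58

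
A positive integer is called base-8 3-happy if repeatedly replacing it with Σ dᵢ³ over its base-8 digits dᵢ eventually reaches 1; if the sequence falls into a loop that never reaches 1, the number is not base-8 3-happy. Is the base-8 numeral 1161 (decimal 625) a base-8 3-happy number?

base-8 3-happy

625 = (1,1,6,1)_8 → 1³ + 1³ + 6³ + 1³ = 1 + 1 + 216 + 1 = 219
219 = (3,3,3)_8 → 3³ + 3³ + 3³ = 27 + 27 + 27 = 81
81 = (1,2,1)_8 → 1³ + 2³ + 1³ = 1 + 8 + 1 = 10
10 = (1,2)_8 → 1³ + 2³ = 1 + 8 = 9
9 = (1,1)_8 → 1³ + 1³ = 1 + 1 = 2
2 = (2)_8 → 2³ = 8
8 = (1,0)_8 → 1³ + 0³ = 1 + 0 = 1  — reached 1.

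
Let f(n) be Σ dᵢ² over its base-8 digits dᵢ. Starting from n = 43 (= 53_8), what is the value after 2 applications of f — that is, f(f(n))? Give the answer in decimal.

20

43 = (5,3)_8 → 5² + 3² = 34
34 = (4,2)_8 → 4² + 2² = 20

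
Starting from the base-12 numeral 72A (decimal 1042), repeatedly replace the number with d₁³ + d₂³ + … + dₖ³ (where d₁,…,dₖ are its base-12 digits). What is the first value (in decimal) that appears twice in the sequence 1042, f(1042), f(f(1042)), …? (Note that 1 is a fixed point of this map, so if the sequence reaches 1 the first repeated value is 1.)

1042 = (7,2,10)_12 → 7³ + 2³ + 10³ = 1351
1351 = (9,4,7)_12 → 9³ + 4³ + 7³ = 1136
1136 = (7,10,8)_12 → 7³ + 10³ + 8³ = 1855
1855 = (1,0,10,7)_12 → 1³ + 0³ + 10³ + 7³ = 1344
1344 = (9,4,0)_12 → 9³ + 4³ + 0³ = 793
793 = (5,6,1)_12 → 5³ + 6³ + 1³ = 342
342 = (2,4,6)_12 → 2³ + 4³ + 6³ = 288
288 = (2,0,0)_12 → 2³ + 0³ + 0³ = 8
8 = (8)_12 → 8³ = 512
512 = (3,6,8)_12 → 3³ + 6³ + 8³ = 755
755 = (5,2,11)_12 → 5³ + 2³ + 11³ = 1464
1464 = (10,2,0)_12 → 10³ + 2³ + 0³ = 1008
1008 = (7,0,0)_12 → 7³ + 0³ + 0³ = 343
343 = (2,4,7)_12 → 2³ + 4³ + 7³ = 415
415 = (2,10,7)_12 → 2³ + 10³ + 7³ = 1351  — 1351 already appeared earlier.

1351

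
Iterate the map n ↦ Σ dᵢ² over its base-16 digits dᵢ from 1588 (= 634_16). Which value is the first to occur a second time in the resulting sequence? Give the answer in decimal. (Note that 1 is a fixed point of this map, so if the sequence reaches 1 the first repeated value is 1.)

169

1588 = (6,3,4)_16 → 6² + 3² + 4² = 61
61 = (3,13)_16 → 3² + 13² = 178
178 = (11,2)_16 → 11² + 2² = 125
125 = (7,13)_16 → 7² + 13² = 218
218 = (13,10)_16 → 13² + 10² = 269
269 = (1,0,13)_16 → 1² + 0² + 13² = 170
170 = (10,10)_16 → 10² + 10² = 200
200 = (12,8)_16 → 12² + 8² = 208
208 = (13,0)_16 → 13² + 0² = 169
169 = (10,9)_16 → 10² + 9² = 181
181 = (11,5)_16 → 11² + 5² = 146
146 = (9,2)_16 → 9² + 2² = 85
85 = (5,5)_16 → 5² + 5² = 50
50 = (3,2)_16 → 3² + 2² = 13
13 = (13)_16 → 13² = 169  — 169 already appeared earlier.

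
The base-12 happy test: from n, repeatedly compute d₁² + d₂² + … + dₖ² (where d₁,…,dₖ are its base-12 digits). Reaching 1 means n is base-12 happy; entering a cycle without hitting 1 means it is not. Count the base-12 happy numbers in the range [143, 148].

1

143: 143 → 242 → 69 → 106 → 164 → 66 → 61 → 26 → 8 → 64 → 41 → 34 → 104 → 128 → 164  (repeats 164)
144: 144 → 1  (reaches 1)
145: 145 → 2 → 4 → 16 → 17 → 26 → 8 → 64 → 41 → 34 → 104 → 128 → 164 → 66 → 61 → 26  (repeats 26)
146: 146 → 5 → 25 → 5  (repeats 5)
147: 147 → 10 → 100 → 80 → 100  (repeats 100)
148: 148 → 17 → 26 → 8 → 64 → 41 → 34 → 104 → 128 → 164 → 66 → 61 → 26  (repeats 26)
base-12 happy: 144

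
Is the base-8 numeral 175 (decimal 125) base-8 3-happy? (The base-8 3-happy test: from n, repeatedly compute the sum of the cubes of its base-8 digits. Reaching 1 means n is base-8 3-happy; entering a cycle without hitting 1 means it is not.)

not base-8 3-happy

125 = (1,7,5)_8 → 1³ + 7³ + 5³ = 469
469 = (7,2,5)_8 → 7³ + 2³ + 5³ = 476
476 = (7,3,4)_8 → 7³ + 3³ + 4³ = 434
434 = (6,6,2)_8 → 6³ + 6³ + 2³ = 440
440 = (6,7,0)_8 → 6³ + 7³ + 0³ = 559
559 = (1,0,5,7)_8 → 1³ + 0³ + 5³ + 7³ = 469  — 469 already seen; the sequence cycles without reaching 1.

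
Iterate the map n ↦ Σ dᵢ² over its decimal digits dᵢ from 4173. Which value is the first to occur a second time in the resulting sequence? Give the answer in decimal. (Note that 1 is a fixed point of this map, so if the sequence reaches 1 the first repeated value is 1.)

4173 → 4² + 1² + 7² + 3² = 16 + 1 + 49 + 9 = 75
75 → 7² + 5² = 49 + 25 = 74
74 → 7² + 4² = 49 + 16 = 65
65 → 6² + 5² = 36 + 25 = 61
61 → 6² + 1² = 36 + 1 = 37
37 → 3² + 7² = 9 + 49 = 58
58 → 5² + 8² = 25 + 64 = 89
89 → 8² + 9² = 64 + 81 = 145
145 → 1² + 4² + 5² = 1 + 16 + 25 = 42
42 → 4² + 2² = 16 + 4 = 20
20 → 2² + 0² = 4 + 0 = 4
4 → 4² = 16
16 → 1² + 6² = 1 + 36 = 37  — 37 already appeared earlier.

37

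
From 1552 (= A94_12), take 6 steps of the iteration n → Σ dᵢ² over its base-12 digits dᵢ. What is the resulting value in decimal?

50

1552 = (10,9,4)_12 → 197
197 = (1,4,5)_12 → 42
42 = (3,6)_12 → 45
45 = (3,9)_12 → 90
90 = (7,6)_12 → 85
85 = (7,1)_12 → 50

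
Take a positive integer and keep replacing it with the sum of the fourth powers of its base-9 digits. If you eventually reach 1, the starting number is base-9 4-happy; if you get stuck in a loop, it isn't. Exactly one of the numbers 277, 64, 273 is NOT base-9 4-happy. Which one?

277: 277 → 2563 → 3363 → 2433 → 243 → 81 → 1  — reaches 1 (base-9 4-happy)
64: 64 → 2402 → 4818 → 2258 → 6578 → 4098 → 1956 → 1394 → 8194 → 290 → 722 → 8208 → 114 → 1378 → 4098  — repeats 4098 (not base-9 4-happy)
273: 273 → 243 → 81 → 1  — reaches 1 (base-9 4-happy)

64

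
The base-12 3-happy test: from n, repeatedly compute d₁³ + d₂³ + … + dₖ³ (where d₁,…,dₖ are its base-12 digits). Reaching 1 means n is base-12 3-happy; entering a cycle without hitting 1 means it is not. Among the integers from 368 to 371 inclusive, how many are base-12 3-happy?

368: 368 → 736 → 190 → 1028 → 856 → 1520 → 1728 → 1  (reaches 1)
369: 369 → 953 → 684 → 793 → 342 → 288 → 8 → 512 → 755 → 1464 → 1008 → 343 → 415 → 1351 → 1136 → 1855 → 1344 → 793  (repeats 793)
370: 370 → 1224 → 728 → 637 → 190 → 1028 → 856 → 1520 → 1728 → 1  (reaches 1)
371: 371 → 1555 → 2072 → 585 → 793 → 342 → 288 → 8 → 512 → 755 → 1464 → 1008 → 343 → 415 → 1351 → 1136 → 1855 → 1344 → 793  (repeats 793)
base-12 3-happy: 368, 370

2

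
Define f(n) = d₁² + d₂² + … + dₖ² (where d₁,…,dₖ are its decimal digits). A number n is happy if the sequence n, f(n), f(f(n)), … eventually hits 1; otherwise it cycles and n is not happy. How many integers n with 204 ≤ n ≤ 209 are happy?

1

204: 204 → 20 → 4 → 16 → 37 → 58 → 89 → 145 → 42 → 20  (repeats 20)
205: 205 → 29 → 85 → 89 → 145 → 42 → 20 → 4 → 16 → 37 → 58 → 89  (repeats 89)
206: 206 → 40 → 16 → 37 → 58 → 89 → 145 → 42 → 20 → 4 → 16  (repeats 16)
207: 207 → 53 → 34 → 25 → 29 → 85 → 89 → 145 → 42 → 20 → 4 → 16 → 37 → 58 → 89  (repeats 89)
208: 208 → 68 → 100 → 1  (reaches 1)
209: 209 → 85 → 89 → 145 → 42 → 20 → 4 → 16 → 37 → 58 → 89  (repeats 89)
happy: 208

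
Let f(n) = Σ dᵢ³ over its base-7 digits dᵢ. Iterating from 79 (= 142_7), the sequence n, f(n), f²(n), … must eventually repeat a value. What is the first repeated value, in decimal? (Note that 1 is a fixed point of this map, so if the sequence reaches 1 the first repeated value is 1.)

79 = (1,4,2)_7 → 1³ + 4³ + 2³ = 1 + 64 + 8 = 73
73 = (1,3,3)_7 → 1³ + 3³ + 3³ = 1 + 27 + 27 = 55
55 = (1,0,6)_7 → 1³ + 0³ + 6³ = 1 + 0 + 216 = 217
217 = (4,3,0)_7 → 4³ + 3³ + 0³ = 64 + 27 + 0 = 91
91 = (1,6,0)_7 → 1³ + 6³ + 0³ = 1 + 216 + 0 = 217  — 217 already appeared earlier.

217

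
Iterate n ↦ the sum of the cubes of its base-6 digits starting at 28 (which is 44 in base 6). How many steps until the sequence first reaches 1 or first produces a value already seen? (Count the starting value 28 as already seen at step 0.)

28 = (4,4)_6 → 128
128 = (3,3,2)_6 → 62
62 = (1,4,2)_6 → 73
73 = (2,0,1)_6 → 9
9 = (1,3)_6 → 28  — 28 repeats.
That took 5 steps.

5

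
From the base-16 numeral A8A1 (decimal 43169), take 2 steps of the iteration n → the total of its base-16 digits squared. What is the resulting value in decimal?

82

43169 = (10,8,10,1)_16 → 10² + 8² + 10² + 1² = 100 + 64 + 100 + 1 = 265
265 = (1,0,9)_16 → 1² + 0² + 9² = 1 + 0 + 81 = 82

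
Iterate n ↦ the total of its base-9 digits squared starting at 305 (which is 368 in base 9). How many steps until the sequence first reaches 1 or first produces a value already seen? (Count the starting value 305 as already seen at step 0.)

305 = (3,6,8)_9 → 3² + 6² + 8² = 109
109 = (1,3,1)_9 → 1² + 3² + 1² = 11
11 = (1,2)_9 → 1² + 2² = 5
5 = (5)_9 → 5² = 25
25 = (2,7)_9 → 2² + 7² = 53
53 = (5,8)_9 → 5² + 8² = 89
89 = (1,0,8)_9 → 1² + 0² + 8² = 65
65 = (7,2)_9 → 7² + 2² = 53  — 53 repeats.
That took 8 steps.

8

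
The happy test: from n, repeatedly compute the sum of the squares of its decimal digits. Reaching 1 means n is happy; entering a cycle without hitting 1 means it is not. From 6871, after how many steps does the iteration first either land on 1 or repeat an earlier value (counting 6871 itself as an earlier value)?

6871 → 6² + 8² + 7² + 1² = 150
150 → 1² + 5² + 0² = 26
26 → 2² + 6² = 40
40 → 4² + 0² = 16
16 → 1² + 6² = 37
37 → 3² + 7² = 58
58 → 5² + 8² = 89
89 → 8² + 9² = 145
145 → 1² + 4² + 5² = 42
42 → 4² + 2² = 20
20 → 2² + 0² = 4
4 → 4² = 16  — 16 repeats.
That took 12 steps.

12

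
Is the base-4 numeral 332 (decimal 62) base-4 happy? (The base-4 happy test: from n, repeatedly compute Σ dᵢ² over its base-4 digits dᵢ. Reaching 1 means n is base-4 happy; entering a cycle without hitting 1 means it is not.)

62 = (3,3,2)_4 → 3² + 3² + 2² = 22
22 = (1,1,2)_4 → 1² + 1² + 2² = 6
6 = (1,2)_4 → 1² + 2² = 5
5 = (1,1)_4 → 1² + 1² = 2
2 = (2)_4 → 2² = 4
4 = (1,0)_4 → 1² + 0² = 1  — reached 1.

base-4 happy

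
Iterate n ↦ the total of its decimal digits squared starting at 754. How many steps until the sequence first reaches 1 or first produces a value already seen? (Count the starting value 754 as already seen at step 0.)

754 → 7² + 5² + 4² = 49 + 25 + 16 = 90
90 → 9² + 0² = 81 + 0 = 81
81 → 8² + 1² = 64 + 1 = 65
65 → 6² + 5² = 36 + 25 = 61
61 → 6² + 1² = 36 + 1 = 37
37 → 3² + 7² = 9 + 49 = 58
58 → 5² + 8² = 25 + 64 = 89
89 → 8² + 9² = 64 + 81 = 145
145 → 1² + 4² + 5² = 1 + 16 + 25 = 42
42 → 4² + 2² = 16 + 4 = 20
20 → 2² + 0² = 4 + 0 = 4
4 → 4² = 16
16 → 1² + 6² = 1 + 36 = 37  — 37 repeats.
That took 13 steps.

13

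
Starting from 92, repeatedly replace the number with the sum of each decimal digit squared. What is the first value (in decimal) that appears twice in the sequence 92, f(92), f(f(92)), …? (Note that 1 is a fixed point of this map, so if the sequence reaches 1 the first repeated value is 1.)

92 → 85
85 → 89
89 → 145
145 → 42
42 → 20
20 → 4
4 → 16
16 → 37
37 → 58
58 → 89  — 89 already appeared earlier.

89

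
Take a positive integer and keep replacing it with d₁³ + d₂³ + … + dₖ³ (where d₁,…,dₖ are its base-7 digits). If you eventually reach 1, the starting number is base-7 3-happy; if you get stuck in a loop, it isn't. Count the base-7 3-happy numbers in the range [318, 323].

1

318: 318 → 270 → 216 → 288 → 342 → 648 → 282 → 258 → 342  (repeats 342)
319: 319 → 307 → 433 → 343 → 1  (reaches 1)
320: 320 → 368 → 92 → 218 → 92  (repeats 92)
321: 321 → 459 → 81 → 129 → 99 → 9 → 9  (repeats 9)
322: 322 → 280 → 250 → 250  (repeats 250)
323: 323 → 281 → 251 → 341 → 557 → 137 → 197 → 65 → 17 → 35 → 125 → 251  (repeats 251)
base-7 3-happy: 319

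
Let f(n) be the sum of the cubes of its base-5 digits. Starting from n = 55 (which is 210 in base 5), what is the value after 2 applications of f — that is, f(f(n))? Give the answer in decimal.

55 = (2,1,0)_5 → 2³ + 1³ + 0³ = 8 + 1 + 0 = 9
9 = (1,4)_5 → 1³ + 4³ = 1 + 64 = 65

65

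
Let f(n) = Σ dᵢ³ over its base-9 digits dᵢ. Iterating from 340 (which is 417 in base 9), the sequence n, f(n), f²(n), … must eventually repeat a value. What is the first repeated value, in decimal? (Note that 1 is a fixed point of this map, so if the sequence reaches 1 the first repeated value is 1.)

340 = (4,1,7)_9 → 4³ + 1³ + 7³ = 64 + 1 + 343 = 408
408 = (5,0,3)_9 → 5³ + 0³ + 3³ = 125 + 0 + 27 = 152
152 = (1,7,8)_9 → 1³ + 7³ + 8³ = 1 + 343 + 512 = 856
856 = (1,1,5,1)_9 → 1³ + 1³ + 5³ + 1³ = 1 + 1 + 125 + 1 = 128
128 = (1,5,2)_9 → 1³ + 5³ + 2³ = 1 + 125 + 8 = 134
134 = (1,5,8)_9 → 1³ + 5³ + 8³ = 1 + 125 + 512 = 638
638 = (7,7,8)_9 → 7³ + 7³ + 8³ = 343 + 343 + 512 = 1198
1198 = (1,5,7,1)_9 → 1³ + 5³ + 7³ + 1³ = 1 + 125 + 343 + 1 = 470
470 = (5,7,2)_9 → 5³ + 7³ + 2³ = 125 + 343 + 8 = 476
476 = (5,7,8)_9 → 5³ + 7³ + 8³ = 125 + 343 + 512 = 980
980 = (1,3,0,8)_9 → 1³ + 3³ + 0³ + 8³ = 1 + 27 + 0 + 512 = 540
540 = (6,6,0)_9 → 6³ + 6³ + 0³ = 216 + 216 + 0 = 432
432 = (5,3,0)_9 → 5³ + 3³ + 0³ = 125 + 27 + 0 = 152  — 152 already appeared earlier.

152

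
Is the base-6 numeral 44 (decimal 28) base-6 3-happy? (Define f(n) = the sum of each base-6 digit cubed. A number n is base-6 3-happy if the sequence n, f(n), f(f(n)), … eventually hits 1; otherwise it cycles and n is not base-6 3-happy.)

not base-6 3-happy

28 = (4,4)_6 → 4³ + 4³ = 64 + 64 = 128
128 = (3,3,2)_6 → 3³ + 3³ + 2³ = 27 + 27 + 8 = 62
62 = (1,4,2)_6 → 1³ + 4³ + 2³ = 1 + 64 + 8 = 73
73 = (2,0,1)_6 → 2³ + 0³ + 1³ = 8 + 0 + 1 = 9
9 = (1,3)_6 → 1³ + 3³ = 1 + 27 = 28  — 28 already seen; the sequence cycles without reaching 1.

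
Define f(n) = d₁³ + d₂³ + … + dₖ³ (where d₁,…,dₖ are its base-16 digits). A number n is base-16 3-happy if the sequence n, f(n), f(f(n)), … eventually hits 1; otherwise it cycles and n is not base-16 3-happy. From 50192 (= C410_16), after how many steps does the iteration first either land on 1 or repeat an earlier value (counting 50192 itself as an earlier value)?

8

50192 = (12,4,1,0)_16 → 12³ + 4³ + 1³ + 0³ = 1728 + 64 + 1 + 0 = 1793
1793 = (7,0,1)_16 → 7³ + 0³ + 1³ = 343 + 0 + 1 = 344
344 = (1,5,8)_16 → 1³ + 5³ + 8³ = 1 + 125 + 512 = 638
638 = (2,7,14)_16 → 2³ + 7³ + 14³ = 8 + 343 + 2744 = 3095
3095 = (12,1,7)_16 → 12³ + 1³ + 7³ = 1728 + 1 + 343 = 2072
2072 = (8,1,8)_16 → 8³ + 1³ + 8³ = 512 + 1 + 512 = 1025
1025 = (4,0,1)_16 → 4³ + 0³ + 1³ = 64 + 0 + 1 = 65
65 = (4,1)_16 → 4³ + 1³ = 64 + 1 = 65  — 65 repeats.
That took 8 steps.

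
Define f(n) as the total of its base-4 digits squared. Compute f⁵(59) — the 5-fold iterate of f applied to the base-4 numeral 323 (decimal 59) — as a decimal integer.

59 = (3,2,3)_4 → 3² + 2² + 3² = 22
22 = (1,1,2)_4 → 1² + 1² + 2² = 6
6 = (1,2)_4 → 1² + 2² = 5
5 = (1,1)_4 → 1² + 1² = 2
2 = (2)_4 → 2² = 4

4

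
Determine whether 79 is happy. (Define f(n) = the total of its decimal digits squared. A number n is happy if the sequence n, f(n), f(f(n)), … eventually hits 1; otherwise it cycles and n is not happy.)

happy

79 → 130
130 → 10
10 → 1  — reached 1.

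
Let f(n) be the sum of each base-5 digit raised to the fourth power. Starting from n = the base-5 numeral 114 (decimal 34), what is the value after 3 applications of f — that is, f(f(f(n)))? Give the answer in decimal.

418

34 = (1,1,4)_5 → 1⁴ + 1⁴ + 4⁴ = 258
258 = (2,0,1,3)_5 → 2⁴ + 0⁴ + 1⁴ + 3⁴ = 98
98 = (3,4,3)_5 → 3⁴ + 4⁴ + 3⁴ = 418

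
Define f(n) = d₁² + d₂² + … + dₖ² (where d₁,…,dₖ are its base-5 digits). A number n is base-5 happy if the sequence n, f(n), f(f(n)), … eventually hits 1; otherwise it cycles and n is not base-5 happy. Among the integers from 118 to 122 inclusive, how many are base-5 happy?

118: 118 → 34 → 18 → 18  (repeats 18)
119: 119 → 41 → 11 → 5 → 1  (reaches 1)
120: 120 → 32 → 6 → 2 → 4 → 16 → 10 → 4  (repeats 4)
121: 121 → 33 → 11 → 5 → 1  (reaches 1)
122: 122 → 36 → 6 → 2 → 4 → 16 → 10 → 4  (repeats 4)
base-5 happy: 119, 121

2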